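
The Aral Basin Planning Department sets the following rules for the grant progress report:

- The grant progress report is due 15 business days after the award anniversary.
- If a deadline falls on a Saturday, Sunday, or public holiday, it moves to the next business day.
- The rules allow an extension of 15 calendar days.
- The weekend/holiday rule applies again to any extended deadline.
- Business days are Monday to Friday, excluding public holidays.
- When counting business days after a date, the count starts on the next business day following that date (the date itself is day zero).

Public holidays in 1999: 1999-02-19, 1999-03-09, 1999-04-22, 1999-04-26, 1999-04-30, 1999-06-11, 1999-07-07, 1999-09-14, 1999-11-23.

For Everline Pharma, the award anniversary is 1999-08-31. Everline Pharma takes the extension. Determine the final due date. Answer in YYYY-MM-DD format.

1999-10-07

Counting 15 business days after 1999-08-31 (skipping weekends and listed holidays) reaches 1999-09-22.
1999-09-22 (Wednesday) is already a business day.
The 15-calendar-day extension moves the deadline from 1999-09-22 to 1999-10-07.
1999-10-07 is a Thursday and not a listed holiday, so it stands.
Deadline: 1999-10-07.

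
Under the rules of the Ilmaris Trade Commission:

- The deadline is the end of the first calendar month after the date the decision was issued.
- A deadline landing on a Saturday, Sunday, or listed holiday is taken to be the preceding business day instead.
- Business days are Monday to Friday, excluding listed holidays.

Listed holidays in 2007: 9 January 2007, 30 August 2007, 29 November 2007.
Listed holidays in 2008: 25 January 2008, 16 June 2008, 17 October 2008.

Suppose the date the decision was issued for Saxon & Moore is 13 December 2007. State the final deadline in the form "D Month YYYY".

31 January 2008

1 month after 13 December 2007 falls in January 2008; the last day of that month is 31 January 2008.
31 January 2008 (Thursday) is already a business day.
Final deadline: 31 January 2008.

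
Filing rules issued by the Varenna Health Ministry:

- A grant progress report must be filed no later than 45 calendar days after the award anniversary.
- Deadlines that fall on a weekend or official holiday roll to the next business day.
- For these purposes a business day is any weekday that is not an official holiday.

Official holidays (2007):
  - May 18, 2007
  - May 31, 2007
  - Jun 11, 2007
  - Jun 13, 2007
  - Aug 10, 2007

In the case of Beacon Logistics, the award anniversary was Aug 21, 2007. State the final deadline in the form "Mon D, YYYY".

45 calendar days after Aug 21, 2007 is Oct 5, 2007.
Oct 5, 2007 (Friday) is already a business day.
Deadline: Oct 5, 2007.

Oct 5, 2007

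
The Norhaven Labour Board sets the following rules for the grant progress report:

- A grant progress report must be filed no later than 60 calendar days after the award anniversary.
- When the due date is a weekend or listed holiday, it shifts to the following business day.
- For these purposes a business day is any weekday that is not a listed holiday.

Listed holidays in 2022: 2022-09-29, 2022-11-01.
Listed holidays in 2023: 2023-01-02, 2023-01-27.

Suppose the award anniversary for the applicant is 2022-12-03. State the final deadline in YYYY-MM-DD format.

2023-02-01

Adding 60 calendar days to 2022-12-03 gives 2023-02-01.
2023-02-01 falls on a Wednesday, which is a business day, so no adjustment is needed.
Deadline: 2023-02-01.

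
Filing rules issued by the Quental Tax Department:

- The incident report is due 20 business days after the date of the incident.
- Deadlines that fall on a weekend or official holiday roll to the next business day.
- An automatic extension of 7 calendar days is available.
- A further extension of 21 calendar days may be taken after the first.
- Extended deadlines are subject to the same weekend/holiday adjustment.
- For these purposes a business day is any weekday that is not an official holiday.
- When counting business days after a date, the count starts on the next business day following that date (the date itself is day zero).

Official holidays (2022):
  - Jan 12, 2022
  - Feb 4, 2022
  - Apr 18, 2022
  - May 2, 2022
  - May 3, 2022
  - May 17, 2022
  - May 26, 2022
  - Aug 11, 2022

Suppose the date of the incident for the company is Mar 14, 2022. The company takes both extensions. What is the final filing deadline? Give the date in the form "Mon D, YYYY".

Counting 20 business days after Mar 14, 2022 (skipping weekends and listed holidays) reaches Apr 11, 2022.
Apr 11, 2022 is a Monday and not a listed holiday, so it stands.
The 7-calendar-day extension moves the deadline from Apr 11, 2022 to Apr 18, 2022.
Apr 18, 2022 is a listed holiday, so it moves to the next business day, Apr 19, 2022 (Tuesday).
Applying the 21-calendar-day extension: Apr 19, 2022 + 21 days = May 10, 2022.
Since May 10, 2022 is a Tuesday and not a holiday, the date is unchanged.
So the filing is due May 10, 2022.

May 10, 2022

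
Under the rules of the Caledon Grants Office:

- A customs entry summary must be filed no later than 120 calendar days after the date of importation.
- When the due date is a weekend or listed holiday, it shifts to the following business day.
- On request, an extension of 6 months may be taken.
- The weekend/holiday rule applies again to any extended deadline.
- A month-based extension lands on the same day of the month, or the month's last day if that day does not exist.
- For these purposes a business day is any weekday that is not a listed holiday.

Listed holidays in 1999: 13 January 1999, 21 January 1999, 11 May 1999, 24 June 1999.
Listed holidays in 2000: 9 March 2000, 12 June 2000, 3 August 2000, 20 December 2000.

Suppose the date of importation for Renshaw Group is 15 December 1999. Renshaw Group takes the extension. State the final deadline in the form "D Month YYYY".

13 October 2000

Adding 120 calendar days to 15 December 1999 gives 13 April 2000.
13 April 2000 (Thursday) is already a business day.
Applying the 6 months extension: 6 months after 13 April 2000 is 13 October 2000.
13 October 2000 is a Friday and not a listed holiday, so it stands.
Final deadline: 13 October 2000.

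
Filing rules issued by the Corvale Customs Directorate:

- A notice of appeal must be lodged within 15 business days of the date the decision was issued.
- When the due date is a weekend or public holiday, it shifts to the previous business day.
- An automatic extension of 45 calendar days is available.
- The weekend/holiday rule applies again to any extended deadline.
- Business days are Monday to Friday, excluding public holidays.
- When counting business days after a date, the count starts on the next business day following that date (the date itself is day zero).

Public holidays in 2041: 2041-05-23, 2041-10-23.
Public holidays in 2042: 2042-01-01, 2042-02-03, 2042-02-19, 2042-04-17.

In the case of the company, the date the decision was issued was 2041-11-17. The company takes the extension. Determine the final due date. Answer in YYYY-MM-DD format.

Counting 15 business days after 2041-11-17 (skipping weekends and listed holidays) reaches 2041-12-06.
2041-12-06 (Friday) is already a business day.
With the 45-day extension, 2041-12-06 becomes 2042-01-20.
2042-01-20 falls on a Monday, which is a business day, so no adjustment is needed.
Final deadline: 2042-01-20.

2042-01-20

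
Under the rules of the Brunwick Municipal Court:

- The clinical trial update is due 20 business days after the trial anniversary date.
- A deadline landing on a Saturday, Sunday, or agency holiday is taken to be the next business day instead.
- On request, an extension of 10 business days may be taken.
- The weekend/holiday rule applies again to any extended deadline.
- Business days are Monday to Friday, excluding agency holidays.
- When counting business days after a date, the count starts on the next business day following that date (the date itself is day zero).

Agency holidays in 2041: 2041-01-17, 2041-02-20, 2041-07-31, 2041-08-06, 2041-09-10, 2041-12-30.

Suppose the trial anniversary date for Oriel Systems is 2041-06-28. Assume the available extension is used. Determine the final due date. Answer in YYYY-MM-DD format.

20 business days after 2041-06-28, excluding weekends and holidays, is 2041-07-26.
2041-07-26 is a Friday and not a listed holiday, so it stands.
The 10-business-day extension runs from 2041-07-26 to 2041-08-13.
2041-08-13 falls on a Tuesday, which is a business day, so no adjustment is needed.
So the filing is due 2041-08-13.

2041-08-13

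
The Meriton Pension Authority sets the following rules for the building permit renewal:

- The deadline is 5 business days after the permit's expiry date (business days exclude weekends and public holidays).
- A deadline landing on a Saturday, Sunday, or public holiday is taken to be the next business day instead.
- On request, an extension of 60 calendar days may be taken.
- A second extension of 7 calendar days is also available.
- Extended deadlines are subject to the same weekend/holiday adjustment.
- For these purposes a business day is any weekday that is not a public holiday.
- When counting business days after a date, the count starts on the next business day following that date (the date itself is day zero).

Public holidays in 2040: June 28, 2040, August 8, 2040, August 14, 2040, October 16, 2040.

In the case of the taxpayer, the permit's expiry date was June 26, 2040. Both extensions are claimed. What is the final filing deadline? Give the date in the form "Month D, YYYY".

September 10, 2040

Starting the day after June 26, 2040 and counting 5 business days lands on July 4, 2040.
July 4, 2040 is a Wednesday and not a listed holiday, so it stands.
Add the 60 calendar-day extension to July 4, 2040: September 2, 2040.
September 2, 2040 is a Sunday; the next business day is September 3, 2040 (Monday).
The 7-calendar-day extension moves the deadline from September 3, 2040 to September 10, 2040.
September 10, 2040 (Monday) is already a business day.
Final deadline: September 10, 2040.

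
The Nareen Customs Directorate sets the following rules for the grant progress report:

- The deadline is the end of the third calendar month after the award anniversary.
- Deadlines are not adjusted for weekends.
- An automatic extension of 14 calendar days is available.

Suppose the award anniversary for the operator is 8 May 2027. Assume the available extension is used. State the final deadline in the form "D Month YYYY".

The third month after 8 May 2027 is August 2027, whose last day is 31 August 2027.
31 August 2027 is a Tuesday; no weekend or holiday adjustment applies.
The 14-calendar-day extension moves the deadline from 31 August 2027 to 14 September 2027.
14 September 2027 falls on a Tuesday. The rules make no weekend/holiday allowance, so it remains 14 September 2027.
The final due date is 14 September 2027.

14 September 2027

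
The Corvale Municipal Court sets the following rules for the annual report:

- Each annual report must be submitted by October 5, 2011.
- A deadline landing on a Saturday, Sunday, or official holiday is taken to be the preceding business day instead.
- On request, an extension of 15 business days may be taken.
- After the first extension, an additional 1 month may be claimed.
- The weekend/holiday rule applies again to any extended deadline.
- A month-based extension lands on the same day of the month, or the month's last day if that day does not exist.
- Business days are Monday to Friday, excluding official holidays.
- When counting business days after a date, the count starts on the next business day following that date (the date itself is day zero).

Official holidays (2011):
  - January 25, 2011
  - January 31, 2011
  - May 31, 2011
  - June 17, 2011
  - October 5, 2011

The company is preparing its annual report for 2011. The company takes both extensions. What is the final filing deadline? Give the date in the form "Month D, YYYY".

November 25, 2011

The stated deadline is October 5, 2011.
October 5, 2011 is a listed holiday; the preceding business day is October 4, 2011 (Tuesday).
Counting 15 further business days from October 4, 2011 reaches October 26, 2011.
October 26, 2011 is a Wednesday and not a listed holiday, so it stands.
Applying the 1 month extension: 1 month after October 26, 2011 is November 26, 2011.
November 26, 2011 is a Saturday; the preceding business day is November 25, 2011 (Friday).
The final due date is November 25, 2011.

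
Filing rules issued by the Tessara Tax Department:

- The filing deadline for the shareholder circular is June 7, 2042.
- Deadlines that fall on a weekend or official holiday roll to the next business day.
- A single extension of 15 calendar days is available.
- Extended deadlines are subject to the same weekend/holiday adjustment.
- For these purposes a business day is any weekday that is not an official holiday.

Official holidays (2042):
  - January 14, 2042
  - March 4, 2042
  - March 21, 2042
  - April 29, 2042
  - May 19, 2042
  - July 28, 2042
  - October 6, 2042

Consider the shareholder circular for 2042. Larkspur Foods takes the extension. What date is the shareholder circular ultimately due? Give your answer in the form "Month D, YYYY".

June 24, 2042

The statutory due date is June 7, 2042.
June 7, 2042 is a Saturday, so it moves to the next business day, June 9, 2042 (Monday).
With the 15-day extension, June 9, 2042 becomes June 24, 2042.
June 24, 2042 falls on a Tuesday, which is a business day, so no adjustment is needed.
The final due date is June 24, 2042.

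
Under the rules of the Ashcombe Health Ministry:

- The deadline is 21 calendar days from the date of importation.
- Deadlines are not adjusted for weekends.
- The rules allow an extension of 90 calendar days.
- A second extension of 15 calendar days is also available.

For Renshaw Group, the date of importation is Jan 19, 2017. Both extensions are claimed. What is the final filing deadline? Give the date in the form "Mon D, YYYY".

May 25, 2017

From Jan 19, 2017, 21 calendar days later is Feb 9, 2017.
No adjustment is made for weekends or holidays, so Feb 9, 2017 stands.
Add the 90 calendar-day extension to Feb 9, 2017: May 10, 2017.
May 10, 2017 falls on a Wednesday. The rules make no weekend/holiday allowance, so it remains May 10, 2017.
The 15-calendar-day extension moves the deadline from May 10, 2017 to May 25, 2017.
May 25, 2017 falls on a Thursday. The rules make no weekend/holiday allowance, so it remains May 25, 2017.
The final due date is May 25, 2017.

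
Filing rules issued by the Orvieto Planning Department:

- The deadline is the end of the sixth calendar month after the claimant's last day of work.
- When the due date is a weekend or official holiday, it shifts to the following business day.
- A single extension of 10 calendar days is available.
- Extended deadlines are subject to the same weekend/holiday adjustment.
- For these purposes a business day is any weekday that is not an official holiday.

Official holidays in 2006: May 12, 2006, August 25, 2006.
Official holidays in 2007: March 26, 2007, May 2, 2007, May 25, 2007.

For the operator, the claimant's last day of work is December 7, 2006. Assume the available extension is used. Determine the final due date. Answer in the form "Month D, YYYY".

6 months after December 7, 2006 falls in June 2007; the last day of that month is June 30, 2007.
June 30, 2007 is a Saturday, so it moves to the next business day, July 2, 2007 (Monday).
Add the 10 calendar-day extension to July 2, 2007: July 12, 2007.
July 12, 2007 falls on a Thursday, which is a business day, so no adjustment is needed.
So the filing is due July 12, 2007.

July 12, 2007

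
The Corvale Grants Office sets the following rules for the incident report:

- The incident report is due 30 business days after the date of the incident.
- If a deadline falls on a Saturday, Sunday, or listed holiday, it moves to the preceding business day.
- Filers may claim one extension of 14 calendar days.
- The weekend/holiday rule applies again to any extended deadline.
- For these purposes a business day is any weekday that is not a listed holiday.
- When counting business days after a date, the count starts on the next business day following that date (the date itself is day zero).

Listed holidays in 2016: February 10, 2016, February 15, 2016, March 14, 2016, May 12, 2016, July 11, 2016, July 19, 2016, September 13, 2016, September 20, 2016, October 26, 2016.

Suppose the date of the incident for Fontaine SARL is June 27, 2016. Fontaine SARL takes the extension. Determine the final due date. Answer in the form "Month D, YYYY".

August 24, 2016

Counting 30 business days after June 27, 2016 (skipping weekends and listed holidays) reaches August 10, 2016.
August 10, 2016 (Wednesday) is already a business day.
The 14-calendar-day extension moves the deadline from August 10, 2016 to August 24, 2016.
August 24, 2016 is a Wednesday and not a listed holiday, so it stands.
The final due date is August 24, 2016.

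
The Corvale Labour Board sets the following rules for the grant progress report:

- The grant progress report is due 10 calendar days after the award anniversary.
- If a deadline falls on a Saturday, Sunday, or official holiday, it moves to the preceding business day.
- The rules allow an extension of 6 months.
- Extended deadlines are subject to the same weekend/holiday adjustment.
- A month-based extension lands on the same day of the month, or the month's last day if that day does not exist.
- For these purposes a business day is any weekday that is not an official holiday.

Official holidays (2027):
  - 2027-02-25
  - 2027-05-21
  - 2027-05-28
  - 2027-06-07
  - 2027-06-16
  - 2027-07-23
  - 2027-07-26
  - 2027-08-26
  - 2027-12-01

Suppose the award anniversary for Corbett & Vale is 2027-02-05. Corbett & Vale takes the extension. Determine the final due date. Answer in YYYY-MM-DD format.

2027-08-13

10 calendar days after 2027-02-05 is 2027-02-15.
Since 2027-02-15 is a Monday and not a holiday, the date is unchanged.
The 6 months extension carries 2027-02-15 to 2027-08-15.
Because 2027-08-15 is a Sunday, the deadline becomes 2027-08-13 (Friday).
So the filing is due 2027-08-13.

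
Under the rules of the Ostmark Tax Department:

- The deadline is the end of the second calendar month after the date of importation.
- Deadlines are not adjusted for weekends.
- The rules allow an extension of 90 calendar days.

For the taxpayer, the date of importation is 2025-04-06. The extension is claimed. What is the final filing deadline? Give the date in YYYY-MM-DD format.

2025-09-28

2 months after 2025-04-06 falls in June 2025; the last day of that month is 2025-06-30.
2025-06-30 is a Monday; no weekend or holiday adjustment applies.
With the 90-day extension, 2025-06-30 becomes 2025-09-28.
2025-09-28 falls on a Sunday. The rules make no weekend/holiday allowance, so it remains 2025-09-28.
So the filing is due 2025-09-28.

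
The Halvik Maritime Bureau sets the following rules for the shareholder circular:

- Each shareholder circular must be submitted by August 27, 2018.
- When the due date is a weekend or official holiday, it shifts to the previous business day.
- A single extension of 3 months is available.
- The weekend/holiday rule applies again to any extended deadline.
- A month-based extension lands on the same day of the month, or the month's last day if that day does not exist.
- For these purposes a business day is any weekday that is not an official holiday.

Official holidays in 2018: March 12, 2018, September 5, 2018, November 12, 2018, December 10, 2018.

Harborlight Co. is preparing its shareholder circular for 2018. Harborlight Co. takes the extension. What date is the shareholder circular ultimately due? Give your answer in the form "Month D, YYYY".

The statutory due date is August 27, 2018.
August 27, 2018 (Monday) is already a business day.
Add 3 months to August 27, 2018: November 27, 2018.
November 27, 2018 falls on a Tuesday, which is a business day, so no adjustment is needed.
The final due date is November 27, 2018.

November 27, 2018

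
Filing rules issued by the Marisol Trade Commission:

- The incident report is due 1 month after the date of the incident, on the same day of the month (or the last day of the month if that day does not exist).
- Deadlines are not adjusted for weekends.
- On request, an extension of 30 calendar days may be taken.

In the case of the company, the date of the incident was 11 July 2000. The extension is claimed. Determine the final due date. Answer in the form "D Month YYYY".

10 September 2000

1 month after 11 July 2000, on the same day of the month, is 11 August 2000.
No adjustment is made for weekends or holidays, so 11 August 2000 stands.
Add the 30 calendar-day extension to 11 August 2000: 10 September 2000.
10 September 2000 is a Sunday; no weekend or holiday adjustment applies.
So the filing is due 10 September 2000.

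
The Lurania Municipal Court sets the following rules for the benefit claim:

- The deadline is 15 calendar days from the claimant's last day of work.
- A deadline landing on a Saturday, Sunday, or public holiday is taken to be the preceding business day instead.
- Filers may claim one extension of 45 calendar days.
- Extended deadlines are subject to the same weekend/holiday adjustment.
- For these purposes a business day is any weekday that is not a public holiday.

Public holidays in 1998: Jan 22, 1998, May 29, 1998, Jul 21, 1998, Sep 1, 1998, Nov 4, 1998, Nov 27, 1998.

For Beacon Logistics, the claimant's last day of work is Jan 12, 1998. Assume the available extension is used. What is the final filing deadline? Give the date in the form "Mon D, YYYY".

Mar 13, 1998

Adding 15 calendar days to Jan 12, 1998 gives Jan 27, 1998.
Jan 27, 1998 (Tuesday) is already a business day.
Add the 45 calendar-day extension to Jan 27, 1998: Mar 13, 1998.
Since Mar 13, 1998 is a Friday and not a holiday, the date is unchanged.
The final due date is Mar 13, 1998.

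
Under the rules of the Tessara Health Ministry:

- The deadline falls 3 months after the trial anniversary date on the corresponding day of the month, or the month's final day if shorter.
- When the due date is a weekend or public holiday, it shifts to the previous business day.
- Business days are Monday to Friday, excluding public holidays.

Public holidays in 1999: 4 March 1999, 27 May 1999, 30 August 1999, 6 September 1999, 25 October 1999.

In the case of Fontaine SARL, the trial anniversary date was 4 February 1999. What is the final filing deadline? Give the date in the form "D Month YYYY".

4 May 1999

3 months from 4 February 1999 is 4 May 1999.
4 May 1999 is a Tuesday and not a listed holiday, so it stands.
Deadline: 4 May 1999.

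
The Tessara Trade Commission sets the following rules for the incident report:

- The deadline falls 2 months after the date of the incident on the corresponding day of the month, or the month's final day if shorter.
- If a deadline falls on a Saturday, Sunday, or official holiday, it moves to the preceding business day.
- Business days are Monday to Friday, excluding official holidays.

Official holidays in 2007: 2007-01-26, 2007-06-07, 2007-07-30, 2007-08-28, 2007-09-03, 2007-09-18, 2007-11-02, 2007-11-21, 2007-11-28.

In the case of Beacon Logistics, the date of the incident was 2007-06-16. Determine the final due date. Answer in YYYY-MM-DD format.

2007-08-16

2 months after 2007-06-16, on the same day of the month, is 2007-08-16.
Since 2007-08-16 is a Thursday and not a holiday, the date is unchanged.
Deadline: 2007-08-16.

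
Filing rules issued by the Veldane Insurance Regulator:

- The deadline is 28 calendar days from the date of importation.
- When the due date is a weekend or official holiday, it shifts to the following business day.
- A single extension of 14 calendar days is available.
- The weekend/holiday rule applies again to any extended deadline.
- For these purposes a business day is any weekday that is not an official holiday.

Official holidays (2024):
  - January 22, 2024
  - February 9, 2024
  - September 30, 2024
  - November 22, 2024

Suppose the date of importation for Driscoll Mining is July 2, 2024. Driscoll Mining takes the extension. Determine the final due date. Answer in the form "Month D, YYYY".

August 13, 2024

Trigger date July 2, 2024 + 28 calendar days = July 30, 2024.
July 30, 2024 falls on a Tuesday, which is a business day, so no adjustment is needed.
Applying the 14-calendar-day extension: July 30, 2024 + 14 days = August 13, 2024.
August 13, 2024 falls on a Tuesday, which is a business day, so no adjustment is needed.
Deadline: August 13, 2024.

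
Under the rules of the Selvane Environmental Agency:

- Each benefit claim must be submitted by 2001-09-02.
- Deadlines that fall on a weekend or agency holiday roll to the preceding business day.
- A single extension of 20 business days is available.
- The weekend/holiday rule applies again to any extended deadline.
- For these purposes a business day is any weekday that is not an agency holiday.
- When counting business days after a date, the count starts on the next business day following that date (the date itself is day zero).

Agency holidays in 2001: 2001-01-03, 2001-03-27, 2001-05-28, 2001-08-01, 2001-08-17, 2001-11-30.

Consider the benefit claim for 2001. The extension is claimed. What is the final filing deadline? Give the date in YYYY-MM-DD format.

2001-09-28

The statutory due date is 2001-09-02.
Because 2001-09-02 is a Sunday, the deadline becomes 2001-08-31 (Friday).
The 20-business-day extension runs from 2001-08-31 to 2001-09-28.
2001-09-28 (Friday) is already a business day.
Final deadline: 2001-09-28.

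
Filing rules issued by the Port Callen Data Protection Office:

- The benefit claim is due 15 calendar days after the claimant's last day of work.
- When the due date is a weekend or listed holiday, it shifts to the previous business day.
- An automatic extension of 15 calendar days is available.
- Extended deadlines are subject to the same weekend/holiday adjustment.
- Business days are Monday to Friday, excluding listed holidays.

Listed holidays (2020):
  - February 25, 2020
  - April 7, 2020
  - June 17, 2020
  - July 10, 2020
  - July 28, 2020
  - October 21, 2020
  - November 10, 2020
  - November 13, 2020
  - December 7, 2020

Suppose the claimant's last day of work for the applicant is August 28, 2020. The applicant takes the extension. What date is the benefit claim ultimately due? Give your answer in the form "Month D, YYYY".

From August 28, 2020, 15 calendar days later is September 12, 2020.
September 12, 2020 is a Saturday, so it moves to the preceding business day, September 11, 2020 (Friday).
The 15-calendar-day extension moves the deadline from September 11, 2020 to September 26, 2020.
Because September 26, 2020 is a Saturday, the deadline becomes September 25, 2020 (Friday).
The final due date is September 25, 2020.

September 25, 2020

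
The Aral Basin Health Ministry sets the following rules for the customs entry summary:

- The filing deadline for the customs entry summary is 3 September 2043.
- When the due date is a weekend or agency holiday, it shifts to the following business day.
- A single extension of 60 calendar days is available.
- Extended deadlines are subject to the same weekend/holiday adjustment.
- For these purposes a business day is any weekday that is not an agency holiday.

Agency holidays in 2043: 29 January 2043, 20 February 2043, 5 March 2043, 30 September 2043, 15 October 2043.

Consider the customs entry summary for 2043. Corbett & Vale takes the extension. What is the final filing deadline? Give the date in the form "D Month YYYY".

2 November 2043

The statutory due date is 3 September 2043.
3 September 2043 is a Thursday and not a listed holiday, so it stands.
Add the 60 calendar-day extension to 3 September 2043: 2 November 2043.
2 November 2043 falls on a Monday, which is a business day, so no adjustment is needed.
The final due date is 2 November 2043.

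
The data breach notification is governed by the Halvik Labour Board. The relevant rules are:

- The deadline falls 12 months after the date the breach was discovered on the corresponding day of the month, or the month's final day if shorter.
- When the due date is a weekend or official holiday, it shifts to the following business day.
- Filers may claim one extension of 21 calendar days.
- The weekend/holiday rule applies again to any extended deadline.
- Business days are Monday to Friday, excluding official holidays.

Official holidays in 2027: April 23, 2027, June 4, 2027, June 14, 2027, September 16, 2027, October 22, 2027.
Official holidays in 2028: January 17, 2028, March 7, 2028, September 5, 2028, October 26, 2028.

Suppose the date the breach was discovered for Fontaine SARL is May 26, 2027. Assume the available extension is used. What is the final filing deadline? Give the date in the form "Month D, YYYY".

Moving 12 months forward from May 26, 2027 on the corresponding day gives May 26, 2028.
May 26, 2028 is a Friday and not a listed holiday, so it stands.
The 21-calendar-day extension moves the deadline from May 26, 2028 to June 16, 2028.
June 16, 2028 is a Friday and not a listed holiday, so it stands.
The final due date is June 16, 2028.

June 16, 2028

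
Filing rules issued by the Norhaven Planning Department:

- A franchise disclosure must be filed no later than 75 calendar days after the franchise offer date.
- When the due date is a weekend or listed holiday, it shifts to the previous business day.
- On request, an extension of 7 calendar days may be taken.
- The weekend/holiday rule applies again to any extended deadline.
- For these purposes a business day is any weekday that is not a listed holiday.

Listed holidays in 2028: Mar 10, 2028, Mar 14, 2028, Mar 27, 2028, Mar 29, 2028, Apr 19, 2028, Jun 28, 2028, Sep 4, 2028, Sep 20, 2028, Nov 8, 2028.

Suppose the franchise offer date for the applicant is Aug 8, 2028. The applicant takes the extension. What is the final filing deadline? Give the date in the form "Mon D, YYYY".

Oct 27, 2028

From Aug 8, 2028, 75 calendar days later is Oct 22, 2028.
Oct 22, 2028 is a Sunday; the preceding business day is Oct 20, 2028 (Friday).
The 7-calendar-day extension moves the deadline from Oct 20, 2028 to Oct 27, 2028.
Oct 27, 2028 falls on a Friday, which is a business day, so no adjustment is needed.
So the filing is due Oct 27, 2028.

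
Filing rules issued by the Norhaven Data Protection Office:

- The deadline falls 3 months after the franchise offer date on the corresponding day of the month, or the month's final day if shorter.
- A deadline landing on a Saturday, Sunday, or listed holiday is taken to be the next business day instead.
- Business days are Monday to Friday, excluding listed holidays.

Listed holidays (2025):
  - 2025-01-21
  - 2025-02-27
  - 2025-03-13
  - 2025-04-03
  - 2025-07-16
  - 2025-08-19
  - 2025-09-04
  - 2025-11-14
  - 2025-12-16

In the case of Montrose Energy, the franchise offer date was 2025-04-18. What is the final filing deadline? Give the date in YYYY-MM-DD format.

Moving 3 months forward from 2025-04-18 on the corresponding day gives 2025-07-18.
2025-07-18 falls on a Friday, which is a business day, so no adjustment is needed.
Final deadline: 2025-07-18.

2025-07-18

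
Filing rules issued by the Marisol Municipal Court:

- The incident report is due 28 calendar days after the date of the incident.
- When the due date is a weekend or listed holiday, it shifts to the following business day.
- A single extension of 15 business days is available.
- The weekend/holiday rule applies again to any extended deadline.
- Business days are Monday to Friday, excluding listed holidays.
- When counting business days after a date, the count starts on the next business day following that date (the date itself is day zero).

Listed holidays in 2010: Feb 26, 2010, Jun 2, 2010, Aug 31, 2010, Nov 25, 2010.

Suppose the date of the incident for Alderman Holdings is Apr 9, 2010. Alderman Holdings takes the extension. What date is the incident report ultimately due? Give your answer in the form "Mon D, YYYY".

Adding 28 calendar days to Apr 9, 2010 gives May 7, 2010.
May 7, 2010 is a Friday and not a listed holiday, so it stands.
The 15-business-day extension runs from May 7, 2010 to May 28, 2010.
Since May 28, 2010 is a Friday and not a holiday, the date is unchanged.
Deadline: May 28, 2010.

May 28, 2010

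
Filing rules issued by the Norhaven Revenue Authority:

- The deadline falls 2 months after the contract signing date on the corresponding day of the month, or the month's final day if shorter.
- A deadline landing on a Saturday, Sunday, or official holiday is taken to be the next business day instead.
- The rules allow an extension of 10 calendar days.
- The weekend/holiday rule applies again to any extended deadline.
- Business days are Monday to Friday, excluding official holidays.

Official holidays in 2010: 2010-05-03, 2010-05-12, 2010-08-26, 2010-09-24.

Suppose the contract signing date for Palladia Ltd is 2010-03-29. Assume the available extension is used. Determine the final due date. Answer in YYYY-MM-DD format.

Moving 2 months forward from 2010-03-29 on the corresponding day gives 2010-05-29.
2010-05-29 is a Saturday, so it moves to the next business day, 2010-05-31 (Monday).
The 10-calendar-day extension moves the deadline from 2010-05-31 to 2010-06-10.
2010-06-10 (Thursday) is already a business day.
So the filing is due 2010-06-10.

2010-06-10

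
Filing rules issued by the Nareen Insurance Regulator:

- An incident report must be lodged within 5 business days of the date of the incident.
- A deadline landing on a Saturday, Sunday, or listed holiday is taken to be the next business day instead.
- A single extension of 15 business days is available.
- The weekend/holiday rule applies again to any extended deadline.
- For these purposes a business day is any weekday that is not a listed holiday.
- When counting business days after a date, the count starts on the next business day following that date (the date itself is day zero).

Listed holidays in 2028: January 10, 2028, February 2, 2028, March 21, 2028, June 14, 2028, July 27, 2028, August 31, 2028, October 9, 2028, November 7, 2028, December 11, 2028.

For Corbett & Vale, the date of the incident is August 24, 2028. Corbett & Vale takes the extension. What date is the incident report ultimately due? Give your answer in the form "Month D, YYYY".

September 22, 2028

Starting the day after August 24, 2028 and counting 5 business days lands on September 1, 2028.
Since September 1, 2028 is a Friday and not a holiday, the date is unchanged.
Applying the 15-business-day extension: 15 business days after September 1, 2028 is September 22, 2028.
Since September 22, 2028 is a Friday and not a holiday, the date is unchanged.
The final due date is September 22, 2028.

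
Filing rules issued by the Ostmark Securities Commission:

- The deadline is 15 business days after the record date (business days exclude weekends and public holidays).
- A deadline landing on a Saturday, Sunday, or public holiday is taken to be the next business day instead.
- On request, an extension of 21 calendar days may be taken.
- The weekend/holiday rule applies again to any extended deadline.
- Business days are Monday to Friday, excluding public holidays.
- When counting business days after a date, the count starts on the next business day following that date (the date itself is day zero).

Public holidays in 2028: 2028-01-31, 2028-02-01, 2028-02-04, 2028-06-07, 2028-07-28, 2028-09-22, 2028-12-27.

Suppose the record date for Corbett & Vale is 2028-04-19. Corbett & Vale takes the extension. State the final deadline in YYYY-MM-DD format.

2028-05-31

Counting 15 business days after 2028-04-19 (skipping weekends and listed holidays) reaches 2028-05-10.
2028-05-10 (Wednesday) is already a business day.
Add the 21 calendar-day extension to 2028-05-10: 2028-05-31.
2028-05-31 is a Wednesday and not a listed holiday, so it stands.
So the filing is due 2028-05-31.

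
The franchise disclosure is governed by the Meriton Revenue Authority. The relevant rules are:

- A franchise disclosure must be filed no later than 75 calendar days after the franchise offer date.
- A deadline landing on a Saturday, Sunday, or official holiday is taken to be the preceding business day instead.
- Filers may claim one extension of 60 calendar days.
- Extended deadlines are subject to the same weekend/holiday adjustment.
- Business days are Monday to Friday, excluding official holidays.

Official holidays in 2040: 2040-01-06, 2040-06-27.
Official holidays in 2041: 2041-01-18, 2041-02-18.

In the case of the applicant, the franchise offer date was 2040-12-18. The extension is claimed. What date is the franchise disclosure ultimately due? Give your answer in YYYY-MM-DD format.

From 2040-12-18, 75 calendar days later is 2041-03-03.
2041-03-03 falls on a Sunday. Rolling to the preceding business day gives 2041-03-01, a Friday.
The 60-calendar-day extension moves the deadline from 2041-03-01 to 2041-04-30.
2041-04-30 falls on a Tuesday, which is a business day, so no adjustment is needed.
So the filing is due 2041-04-30.

2041-04-30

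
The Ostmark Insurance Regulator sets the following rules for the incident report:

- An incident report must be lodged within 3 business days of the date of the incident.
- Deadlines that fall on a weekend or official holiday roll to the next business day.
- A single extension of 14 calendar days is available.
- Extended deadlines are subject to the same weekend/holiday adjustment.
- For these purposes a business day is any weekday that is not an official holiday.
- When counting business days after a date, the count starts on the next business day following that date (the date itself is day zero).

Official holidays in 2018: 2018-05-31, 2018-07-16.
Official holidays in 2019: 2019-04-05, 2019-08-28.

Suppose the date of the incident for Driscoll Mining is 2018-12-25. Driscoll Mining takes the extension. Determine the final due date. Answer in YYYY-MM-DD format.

Starting the day after 2018-12-25 and counting 3 business days lands on 2018-12-28.
2018-12-28 falls on a Friday, which is a business day, so no adjustment is needed.
Applying the 14-calendar-day extension: 2018-12-28 + 14 days = 2019-01-11.
2019-01-11 falls on a Friday, which is a business day, so no adjustment is needed.
The final due date is 2019-01-11.

2019-01-11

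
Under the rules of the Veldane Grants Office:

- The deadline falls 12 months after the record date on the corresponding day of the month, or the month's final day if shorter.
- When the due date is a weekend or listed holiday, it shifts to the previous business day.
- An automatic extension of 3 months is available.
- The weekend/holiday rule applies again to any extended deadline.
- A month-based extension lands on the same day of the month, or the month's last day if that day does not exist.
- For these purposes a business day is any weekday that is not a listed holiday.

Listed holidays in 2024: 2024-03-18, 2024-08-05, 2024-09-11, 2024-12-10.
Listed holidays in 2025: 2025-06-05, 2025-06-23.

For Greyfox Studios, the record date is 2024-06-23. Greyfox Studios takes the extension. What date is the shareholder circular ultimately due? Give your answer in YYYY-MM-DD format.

12 months after 2024-06-23, on the same day of the month, is 2025-06-23.
Because 2025-06-23 is a listed holiday, the deadline becomes 2025-06-20 (Friday).
Add 3 months to 2025-06-20: 2025-09-20.
Because 2025-09-20 is a Saturday, the deadline becomes 2025-09-19 (Friday).
Deadline: 2025-09-19.

2025-09-19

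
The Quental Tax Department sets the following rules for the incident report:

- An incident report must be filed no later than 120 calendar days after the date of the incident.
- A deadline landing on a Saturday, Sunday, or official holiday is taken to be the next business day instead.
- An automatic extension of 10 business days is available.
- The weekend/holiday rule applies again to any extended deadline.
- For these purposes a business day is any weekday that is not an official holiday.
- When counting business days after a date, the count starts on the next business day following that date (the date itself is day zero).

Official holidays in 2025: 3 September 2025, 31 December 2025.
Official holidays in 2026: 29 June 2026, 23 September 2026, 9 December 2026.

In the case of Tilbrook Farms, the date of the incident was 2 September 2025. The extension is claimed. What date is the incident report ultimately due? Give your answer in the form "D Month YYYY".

15 January 2026

Trigger date 2 September 2025 + 120 calendar days = 31 December 2025.
31 December 2025 is a listed holiday, so it moves to the next business day, 1 January 2026 (Thursday).
The 10-business-day extension runs from 1 January 2026 to 15 January 2026.
15 January 2026 is a Thursday and not a listed holiday, so it stands.
So the filing is due 15 January 2026.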